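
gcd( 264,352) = 88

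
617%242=133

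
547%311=236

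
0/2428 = 0 = 0.00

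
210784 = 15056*14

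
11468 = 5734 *2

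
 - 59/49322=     -  1+49263/49322  =  -0.00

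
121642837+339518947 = 461161784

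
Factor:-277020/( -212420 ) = 729/559 = 3^6*13^(-1)*43^( -1)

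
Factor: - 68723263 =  - 7^1*9817609^1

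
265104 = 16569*16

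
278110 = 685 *406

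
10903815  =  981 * 11115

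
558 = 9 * 62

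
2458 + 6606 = 9064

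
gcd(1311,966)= 69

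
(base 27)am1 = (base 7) 31663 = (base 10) 7885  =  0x1ecd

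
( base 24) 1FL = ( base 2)1110111101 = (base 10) 957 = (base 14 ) 4C5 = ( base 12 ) 679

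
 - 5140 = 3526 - 8666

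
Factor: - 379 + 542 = 163^1= 163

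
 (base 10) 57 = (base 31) 1Q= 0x39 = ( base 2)111001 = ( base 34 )1n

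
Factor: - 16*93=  - 1488 = - 2^4* 3^1 * 31^1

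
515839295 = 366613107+149226188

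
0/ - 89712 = 0/1 = - 0.00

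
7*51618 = 361326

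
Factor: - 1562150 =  - 2^1*5^2 * 157^1*199^1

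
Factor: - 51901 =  - 17^1*43^1*71^1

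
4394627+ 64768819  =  69163446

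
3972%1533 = 906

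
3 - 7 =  - 4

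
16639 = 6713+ 9926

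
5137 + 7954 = 13091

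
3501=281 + 3220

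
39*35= 1365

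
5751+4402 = 10153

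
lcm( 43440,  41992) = 1259760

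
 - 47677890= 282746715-330424605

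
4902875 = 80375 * 61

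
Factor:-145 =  - 5^1*29^1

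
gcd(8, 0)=8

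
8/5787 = 8/5787 = 0.00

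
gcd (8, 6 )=2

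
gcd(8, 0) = 8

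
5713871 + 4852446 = 10566317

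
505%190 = 125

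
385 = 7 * 55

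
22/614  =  11/307 = 0.04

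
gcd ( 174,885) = 3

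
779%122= 47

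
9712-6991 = 2721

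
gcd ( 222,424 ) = 2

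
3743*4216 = 15780488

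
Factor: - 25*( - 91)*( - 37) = - 84175 = - 5^2* 7^1*13^1*37^1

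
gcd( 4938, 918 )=6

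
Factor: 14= 2^1*7^1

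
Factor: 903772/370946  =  451886/185473 = 2^1* 31^( - 2 ) * 193^( - 1 )*225943^1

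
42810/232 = 184 + 61/116 = 184.53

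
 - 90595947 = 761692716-852288663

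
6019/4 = 1504 + 3/4 = 1504.75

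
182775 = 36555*5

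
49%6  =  1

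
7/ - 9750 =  - 7/9750=   - 0.00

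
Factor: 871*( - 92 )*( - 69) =5529108 = 2^2*3^1 * 13^1*23^2*67^1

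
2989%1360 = 269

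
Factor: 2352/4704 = 2^(-1) = 1/2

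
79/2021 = 79/2021 = 0.04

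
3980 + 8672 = 12652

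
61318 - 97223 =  - 35905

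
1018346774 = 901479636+116867138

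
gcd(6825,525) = 525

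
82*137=11234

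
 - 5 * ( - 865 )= 4325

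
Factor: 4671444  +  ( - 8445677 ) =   -  3774233^1 = - 3774233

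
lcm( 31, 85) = 2635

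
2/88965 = 2/88965 = 0.00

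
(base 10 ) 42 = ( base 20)22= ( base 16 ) 2a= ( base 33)19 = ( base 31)1B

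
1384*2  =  2768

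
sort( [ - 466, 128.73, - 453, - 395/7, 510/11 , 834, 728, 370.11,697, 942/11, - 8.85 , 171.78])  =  [-466 , - 453, - 395/7, - 8.85,510/11 , 942/11,128.73,171.78, 370.11,697, 728,834]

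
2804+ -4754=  - 1950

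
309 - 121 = 188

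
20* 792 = 15840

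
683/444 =683/444= 1.54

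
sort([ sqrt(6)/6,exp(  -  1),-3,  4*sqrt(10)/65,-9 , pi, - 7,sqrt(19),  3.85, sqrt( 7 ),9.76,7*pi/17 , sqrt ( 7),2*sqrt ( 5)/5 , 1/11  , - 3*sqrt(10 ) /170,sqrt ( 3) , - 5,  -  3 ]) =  [ - 9,  -  7,  -  5 , - 3 , - 3,  -  3*sqrt( 10)/170 , 1/11 , 4*sqrt( 10 ) /65, exp( - 1),sqrt( 6)/6, 2 *sqrt( 5) /5, 7 *pi/17, sqrt(3 ) , sqrt(7),sqrt( 7) , pi, 3.85  ,  sqrt ( 19),9.76 ]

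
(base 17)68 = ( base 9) 132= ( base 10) 110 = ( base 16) 6E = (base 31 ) 3h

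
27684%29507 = 27684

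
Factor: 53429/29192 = 2^(-3)*23^2*41^ (-1)*89^(-1) *101^1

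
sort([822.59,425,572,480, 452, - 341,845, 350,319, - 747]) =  [ - 747, - 341 , 319,350, 425,452, 480,572,822.59 , 845] 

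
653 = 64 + 589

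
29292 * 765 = 22408380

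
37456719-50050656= - 12593937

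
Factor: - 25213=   -  19^1*1327^1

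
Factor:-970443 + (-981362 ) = -1951805 = -  5^1*41^1*9521^1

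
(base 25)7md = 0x134A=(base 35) 413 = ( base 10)4938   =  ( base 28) 68A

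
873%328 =217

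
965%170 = 115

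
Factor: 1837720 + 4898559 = 6736279 = 11^1*19^1* 167^1 * 193^1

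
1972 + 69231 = 71203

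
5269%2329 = 611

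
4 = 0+4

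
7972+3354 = 11326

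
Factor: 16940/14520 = 7/6 = 2^( -1 ) * 3^(-1 ) *7^1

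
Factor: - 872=-2^3*109^1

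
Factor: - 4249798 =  - 2^1*7^1*401^1*757^1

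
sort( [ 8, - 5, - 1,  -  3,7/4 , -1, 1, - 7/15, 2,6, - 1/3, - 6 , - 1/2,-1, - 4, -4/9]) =[ - 6, - 5,  -  4, - 3, - 1, - 1, - 1  , - 1/2, - 7/15, - 4/9, - 1/3,  1,7/4, 2,6, 8]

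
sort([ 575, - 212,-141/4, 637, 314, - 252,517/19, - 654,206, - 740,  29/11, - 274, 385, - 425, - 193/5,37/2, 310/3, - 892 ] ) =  [ - 892, - 740, - 654, - 425, - 274, - 252,- 212,  -  193/5, - 141/4, 29/11, 37/2, 517/19,310/3, 206, 314, 385, 575,637]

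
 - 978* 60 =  - 58680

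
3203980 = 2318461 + 885519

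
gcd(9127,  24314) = 1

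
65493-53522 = 11971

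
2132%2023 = 109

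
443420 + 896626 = 1340046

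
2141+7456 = 9597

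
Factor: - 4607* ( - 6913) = 31848191 = 17^1*31^1*223^1 * 271^1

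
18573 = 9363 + 9210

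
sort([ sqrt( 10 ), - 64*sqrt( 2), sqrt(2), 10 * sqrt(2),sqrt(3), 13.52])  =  [ - 64*sqrt(2 ),  sqrt (2) , sqrt(3), sqrt(10),13.52, 10*sqrt(2)]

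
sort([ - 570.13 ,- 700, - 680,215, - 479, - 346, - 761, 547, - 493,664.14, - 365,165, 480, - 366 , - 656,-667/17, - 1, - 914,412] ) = [ - 914, - 761, - 700, - 680, - 656, - 570.13, - 493 ,-479, - 366, - 365, - 346, - 667/17,-1,165,  215, 412,480,547,664.14 ]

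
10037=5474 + 4563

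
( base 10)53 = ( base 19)2f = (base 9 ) 58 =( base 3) 1222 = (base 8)65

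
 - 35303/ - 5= 7060+3/5 = 7060.60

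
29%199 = 29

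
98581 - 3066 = 95515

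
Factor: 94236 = 2^2*3^1 *7853^1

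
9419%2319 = 143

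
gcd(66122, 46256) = 14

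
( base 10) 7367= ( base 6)54035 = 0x1cc7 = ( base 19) 117E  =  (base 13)3479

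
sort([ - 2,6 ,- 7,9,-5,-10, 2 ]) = [-10, - 7, - 5,-2,2,6,  9 ] 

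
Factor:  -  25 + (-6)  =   - 31^1 = - 31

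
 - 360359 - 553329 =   -  913688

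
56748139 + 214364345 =271112484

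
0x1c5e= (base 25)bfc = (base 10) 7262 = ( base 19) 1124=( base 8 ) 16136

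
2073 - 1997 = 76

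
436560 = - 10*(-43656)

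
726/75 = 9 + 17/25 = 9.68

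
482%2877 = 482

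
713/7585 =713/7585= 0.09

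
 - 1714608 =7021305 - 8735913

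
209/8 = 26 + 1/8 = 26.12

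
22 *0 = 0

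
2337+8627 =10964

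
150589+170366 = 320955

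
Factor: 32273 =59^1*547^1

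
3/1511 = 3/1511 = 0.00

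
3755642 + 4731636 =8487278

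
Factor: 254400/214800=2^2*53^1*179^( - 1)= 212/179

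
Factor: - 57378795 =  - 3^1*5^1*281^1*13613^1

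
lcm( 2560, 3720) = 238080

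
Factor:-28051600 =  - 2^4*5^2*19^1*3691^1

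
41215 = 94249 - 53034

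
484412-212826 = 271586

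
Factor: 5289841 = 5289841^1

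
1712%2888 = 1712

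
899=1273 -374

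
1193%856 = 337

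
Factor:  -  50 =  - 2^1 * 5^2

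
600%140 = 40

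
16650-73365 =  - 56715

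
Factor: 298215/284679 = 3^1*5^1*47^1*673^( - 1 ) = 705/673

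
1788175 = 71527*25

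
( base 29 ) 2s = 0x56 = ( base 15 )5B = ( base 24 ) 3e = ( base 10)86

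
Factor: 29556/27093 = 12/11 = 2^2 *3^1 *11^( - 1)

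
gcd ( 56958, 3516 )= 6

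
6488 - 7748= - 1260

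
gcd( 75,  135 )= 15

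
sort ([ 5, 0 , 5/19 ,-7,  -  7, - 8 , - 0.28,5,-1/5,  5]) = [- 8,- 7,-7,-0.28 , - 1/5,0,5/19,  5 , 5, 5 ] 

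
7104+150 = 7254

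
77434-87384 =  - 9950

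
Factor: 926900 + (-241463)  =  3^1*228479^1 = 685437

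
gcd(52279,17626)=1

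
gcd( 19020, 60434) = 2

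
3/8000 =3/8000 = 0.00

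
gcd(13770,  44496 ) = 54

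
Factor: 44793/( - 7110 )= - 63/10 =-2^( - 1 )*3^2*5^ ( - 1 )*7^1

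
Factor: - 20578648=-2^3*67^1*38393^1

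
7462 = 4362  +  3100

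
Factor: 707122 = 2^1 * 13^1*27197^1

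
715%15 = 10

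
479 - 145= 334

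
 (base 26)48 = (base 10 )112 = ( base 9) 134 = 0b1110000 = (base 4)1300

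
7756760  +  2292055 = 10048815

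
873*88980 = 77679540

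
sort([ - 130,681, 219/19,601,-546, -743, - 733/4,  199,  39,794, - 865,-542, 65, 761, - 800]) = [ - 865, - 800, - 743, - 546, -542, - 733/4, - 130, 219/19, 39, 65 , 199,601, 681, 761 , 794]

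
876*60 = 52560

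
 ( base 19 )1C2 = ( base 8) 1117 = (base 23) 12G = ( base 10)591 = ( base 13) 366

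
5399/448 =12  +  23/448  =  12.05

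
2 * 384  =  768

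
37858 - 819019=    - 781161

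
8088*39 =315432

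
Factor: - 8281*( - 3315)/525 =261443/5 =5^( - 1)*7^1*13^3*17^1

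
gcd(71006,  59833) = 1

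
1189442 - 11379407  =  -10189965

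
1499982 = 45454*33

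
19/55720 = 19/55720 = 0.00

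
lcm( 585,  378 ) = 24570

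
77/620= 77/620  =  0.12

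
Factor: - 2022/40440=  - 1/20 = - 2^( - 2)  *5^( - 1)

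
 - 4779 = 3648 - 8427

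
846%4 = 2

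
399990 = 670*597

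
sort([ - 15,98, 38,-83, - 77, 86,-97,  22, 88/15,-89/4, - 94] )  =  [ - 97, - 94, - 83, - 77, - 89/4, - 15, 88/15,22,38, 86,  98 ]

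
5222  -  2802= 2420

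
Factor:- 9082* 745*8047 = - 54446726230 = -2^1*5^1 * 13^1 * 19^1*149^1 * 239^1*619^1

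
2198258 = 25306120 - 23107862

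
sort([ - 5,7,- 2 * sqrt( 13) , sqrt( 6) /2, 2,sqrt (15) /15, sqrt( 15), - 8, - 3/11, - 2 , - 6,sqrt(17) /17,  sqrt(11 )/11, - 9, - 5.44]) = [  -  9, - 8, - 2 * sqrt (13 ), - 6,-5.44,-5 ,-2 , - 3/11,sqrt ( 17) /17,  sqrt(15) /15, sqrt(11)/11, sqrt(6)/2, 2,sqrt(15), 7] 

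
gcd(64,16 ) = 16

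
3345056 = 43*77792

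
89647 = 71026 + 18621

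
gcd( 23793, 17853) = 33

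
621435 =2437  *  255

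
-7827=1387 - 9214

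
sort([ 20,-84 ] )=[ - 84 , 20]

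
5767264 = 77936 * 74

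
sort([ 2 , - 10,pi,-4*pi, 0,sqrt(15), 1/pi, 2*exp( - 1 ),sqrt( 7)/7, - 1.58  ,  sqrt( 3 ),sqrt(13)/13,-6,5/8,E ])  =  [ - 4*pi, - 10, - 6 , - 1.58,  0,sqrt( 13)/13,1/pi,sqrt( 7 )/7,5/8,2 * exp( - 1 ),sqrt( 3 ),  2,E,pi,  sqrt( 15 )] 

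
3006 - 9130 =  - 6124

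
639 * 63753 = 40738167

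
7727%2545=92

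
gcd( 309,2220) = 3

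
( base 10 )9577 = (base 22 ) JH7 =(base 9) 14121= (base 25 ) f82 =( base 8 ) 22551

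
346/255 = 346/255 = 1.36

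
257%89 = 79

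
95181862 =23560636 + 71621226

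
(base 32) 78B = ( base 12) 4377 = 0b1110100001011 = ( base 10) 7435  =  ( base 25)bma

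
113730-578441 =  - 464711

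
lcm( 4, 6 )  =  12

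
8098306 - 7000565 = 1097741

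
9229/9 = 1025 + 4/9  =  1025.44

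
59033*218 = 12869194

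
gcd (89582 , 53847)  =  1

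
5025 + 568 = 5593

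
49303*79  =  3894937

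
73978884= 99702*742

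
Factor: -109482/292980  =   - 71/190 = - 2^( - 1)*5^(-1)*19^( - 1 )*71^1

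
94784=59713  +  35071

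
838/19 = 44 + 2/19 =44.11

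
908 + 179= 1087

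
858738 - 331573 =527165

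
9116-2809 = 6307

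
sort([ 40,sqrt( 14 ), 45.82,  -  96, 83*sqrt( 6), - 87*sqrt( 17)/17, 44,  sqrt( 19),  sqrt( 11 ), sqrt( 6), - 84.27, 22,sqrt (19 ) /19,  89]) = [-96,- 84.27, - 87*sqrt(17 ) /17,  sqrt( 19)/19,sqrt( 6), sqrt( 11 ),sqrt( 14 ) , sqrt( 19),22, 40, 44,45.82, 89,83*sqrt(6 )] 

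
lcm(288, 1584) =3168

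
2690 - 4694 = - 2004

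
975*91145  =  88866375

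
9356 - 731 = 8625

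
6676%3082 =512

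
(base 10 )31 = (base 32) v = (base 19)1C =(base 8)37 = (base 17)1E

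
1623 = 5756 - 4133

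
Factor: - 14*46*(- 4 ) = 2576 = 2^4* 7^1*23^1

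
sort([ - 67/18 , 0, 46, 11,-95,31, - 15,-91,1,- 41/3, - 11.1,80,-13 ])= [- 95, -91, - 15, - 41/3, - 13, - 11.1, - 67/18,0, 1, 11 , 31, 46,  80]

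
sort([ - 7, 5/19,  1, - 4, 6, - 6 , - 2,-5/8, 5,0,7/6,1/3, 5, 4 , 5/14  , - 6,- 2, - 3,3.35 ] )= [ - 7,  -  6 , - 6,- 4, - 3, - 2, - 2, - 5/8, 0, 5/19,1/3, 5/14,  1,7/6,3.35,4, 5,5,6]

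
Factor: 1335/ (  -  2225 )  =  - 3/5 = -3^1 * 5^ ( - 1)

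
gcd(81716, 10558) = 2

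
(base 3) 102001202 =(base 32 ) 7s2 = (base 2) 1111110000010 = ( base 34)6x8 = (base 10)8066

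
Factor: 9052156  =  2^2 *23^1* 61^1*  1613^1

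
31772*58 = 1842776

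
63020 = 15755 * 4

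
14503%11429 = 3074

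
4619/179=4619/179=25.80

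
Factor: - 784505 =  - 5^1*156901^1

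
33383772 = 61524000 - 28140228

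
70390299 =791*88989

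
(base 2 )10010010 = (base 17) 8a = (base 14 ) a6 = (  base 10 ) 146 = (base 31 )4m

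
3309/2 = 1654 + 1/2 = 1654.50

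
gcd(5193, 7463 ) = 1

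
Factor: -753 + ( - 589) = -2^1 * 11^1*61^1  =  -1342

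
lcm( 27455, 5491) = 27455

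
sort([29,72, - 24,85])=[ - 24,29, 72,85 ] 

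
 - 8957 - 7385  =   - 16342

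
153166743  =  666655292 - 513488549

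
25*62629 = 1565725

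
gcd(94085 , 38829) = 1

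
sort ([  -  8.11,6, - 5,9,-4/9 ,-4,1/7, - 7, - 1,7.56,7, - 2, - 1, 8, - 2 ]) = [ - 8.11, - 7, - 5, - 4, - 2,-2, - 1, - 1, - 4/9 , 1/7,6,7,7.56,8,  9]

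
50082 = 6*8347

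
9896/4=2474 = 2474.00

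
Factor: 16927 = 16927^1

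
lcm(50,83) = 4150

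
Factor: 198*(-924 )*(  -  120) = 2^6*3^4*5^1*7^1*11^2 = 21954240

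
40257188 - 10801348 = 29455840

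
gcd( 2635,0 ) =2635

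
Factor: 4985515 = 5^1 * 997103^1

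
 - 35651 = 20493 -56144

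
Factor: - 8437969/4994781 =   -  3^(- 1 )*11^( - 1 ) * 151357^(-1 )*8437969^1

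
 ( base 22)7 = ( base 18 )7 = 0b111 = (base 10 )7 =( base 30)7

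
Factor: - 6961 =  - 6961^1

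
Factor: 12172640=2^5*5^1*76079^1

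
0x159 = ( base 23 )F0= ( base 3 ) 110210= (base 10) 345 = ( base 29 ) bq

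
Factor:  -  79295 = -5^1*15859^1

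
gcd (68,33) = 1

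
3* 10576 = 31728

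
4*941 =3764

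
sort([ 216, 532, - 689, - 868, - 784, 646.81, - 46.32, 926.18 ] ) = [ - 868, - 784, - 689,- 46.32,216,532, 646.81, 926.18]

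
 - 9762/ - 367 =26+220/367 = 26.60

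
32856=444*74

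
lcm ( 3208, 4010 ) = 16040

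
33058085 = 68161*485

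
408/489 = 136/163  =  0.83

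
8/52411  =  8/52411  =  0.00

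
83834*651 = 54575934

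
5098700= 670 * 7610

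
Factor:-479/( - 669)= 3^ ( - 1)*223^( - 1 )*479^1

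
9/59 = 9/59 = 0.15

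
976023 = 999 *977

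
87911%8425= 3661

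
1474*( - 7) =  - 10318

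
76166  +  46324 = 122490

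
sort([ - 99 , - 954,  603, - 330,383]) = [ - 954, - 330, - 99, 383,  603 ]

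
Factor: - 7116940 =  - 2^2*5^1*355847^1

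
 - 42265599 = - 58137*727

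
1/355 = 1/355 = 0.00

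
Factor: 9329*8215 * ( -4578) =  - 350847550830 = - 2^1*3^1*5^1*7^1 * 19^1*31^1*53^1 * 109^1*491^1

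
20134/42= 10067/21 = 479.38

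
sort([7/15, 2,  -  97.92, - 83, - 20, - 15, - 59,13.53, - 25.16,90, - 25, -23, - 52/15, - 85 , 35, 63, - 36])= [  -  97.92, - 85, - 83, - 59, -36, - 25.16, - 25,-23,  -  20,-15, - 52/15,7/15, 2,  13.53, 35,63 , 90] 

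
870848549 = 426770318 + 444078231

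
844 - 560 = 284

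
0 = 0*8342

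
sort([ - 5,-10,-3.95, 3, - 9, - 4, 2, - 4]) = [ - 10,  -  9 ,- 5, - 4, - 4, - 3.95 , 2, 3]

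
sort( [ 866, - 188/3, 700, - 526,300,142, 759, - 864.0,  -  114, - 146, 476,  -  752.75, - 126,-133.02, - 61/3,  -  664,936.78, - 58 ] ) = [-864.0,  -  752.75,  -  664, - 526,-146, - 133.02, - 126, - 114, - 188/3, - 58,-61/3, 142,300,  476,700,759,  866, 936.78]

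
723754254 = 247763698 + 475990556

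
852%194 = 76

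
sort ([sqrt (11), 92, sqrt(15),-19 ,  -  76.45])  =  [ - 76.45, - 19,  sqrt( 11), sqrt( 15),92]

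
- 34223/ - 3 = 34223/3 = 11407.67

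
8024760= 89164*90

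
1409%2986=1409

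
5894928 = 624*9447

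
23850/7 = 3407 + 1/7=3407.14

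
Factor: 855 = 3^2*5^1*19^1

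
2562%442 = 352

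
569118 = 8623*66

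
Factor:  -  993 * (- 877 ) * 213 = 185493393  =  3^2*  71^1*331^1 * 877^1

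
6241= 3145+3096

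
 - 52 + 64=12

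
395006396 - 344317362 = 50689034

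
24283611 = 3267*7433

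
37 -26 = 11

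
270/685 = 54/137 = 0.39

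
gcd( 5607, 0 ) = 5607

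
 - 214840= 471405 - 686245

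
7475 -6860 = 615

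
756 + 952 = 1708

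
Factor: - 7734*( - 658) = 5088972=2^2*3^1*7^1*47^1*1289^1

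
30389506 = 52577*578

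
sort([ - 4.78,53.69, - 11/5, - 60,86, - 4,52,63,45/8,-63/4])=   [ - 60,- 63/4, - 4.78,-4, -11/5,45/8,52,53.69,63, 86]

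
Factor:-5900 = - 2^2*5^2 * 59^1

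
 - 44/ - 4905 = 44/4905 = 0.01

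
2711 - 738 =1973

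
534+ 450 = 984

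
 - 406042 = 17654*(-23) 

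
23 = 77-54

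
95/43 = 95/43 = 2.21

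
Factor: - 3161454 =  - 2^1*3^1*526909^1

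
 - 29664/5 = -29664/5=- 5932.80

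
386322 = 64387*6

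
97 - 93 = 4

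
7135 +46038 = 53173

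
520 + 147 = 667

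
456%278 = 178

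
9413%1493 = 455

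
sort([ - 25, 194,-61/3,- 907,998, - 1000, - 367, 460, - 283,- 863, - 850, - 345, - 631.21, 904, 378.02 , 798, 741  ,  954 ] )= [ - 1000,-907,-863,  -  850 , - 631.21,  -  367, - 345, - 283, - 25, - 61/3,194, 378.02,460, 741,798 , 904, 954, 998 ] 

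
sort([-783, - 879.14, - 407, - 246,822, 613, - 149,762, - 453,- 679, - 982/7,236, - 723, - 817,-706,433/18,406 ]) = [ - 879.14, - 817,  -  783, - 723, - 706, - 679, -453,  -  407,-246, - 149,-982/7, 433/18,236,406,613,762,  822 ] 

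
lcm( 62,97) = 6014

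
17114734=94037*182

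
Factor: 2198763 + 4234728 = 3^1*23^1*93239^1 = 6433491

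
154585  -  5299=149286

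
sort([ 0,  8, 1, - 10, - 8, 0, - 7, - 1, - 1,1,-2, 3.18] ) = [ - 10, - 8, - 7, - 2, - 1, - 1,0,0,1,1,3.18 , 8 ] 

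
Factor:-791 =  - 7^1*113^1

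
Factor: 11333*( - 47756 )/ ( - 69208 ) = 2^( - 1 )*7^1*41^( - 1)*211^( - 1 )*1619^1  *11939^1 = 135304687/17302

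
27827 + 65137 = 92964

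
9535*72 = 686520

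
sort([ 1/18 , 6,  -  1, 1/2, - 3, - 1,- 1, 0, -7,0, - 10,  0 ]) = [ - 10,- 7, - 3,  -  1, -1, - 1,0,0,0, 1/18,1/2, 6]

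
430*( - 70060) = -30125800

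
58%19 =1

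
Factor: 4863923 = 4863923^1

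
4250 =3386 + 864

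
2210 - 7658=-5448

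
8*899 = 7192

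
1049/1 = 1049 = 1049.00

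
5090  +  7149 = 12239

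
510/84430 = 51/8443 = 0.01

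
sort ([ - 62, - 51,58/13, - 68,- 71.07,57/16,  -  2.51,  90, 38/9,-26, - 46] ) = [  -  71.07,  -  68, - 62,-51, - 46, - 26 , - 2.51, 57/16, 38/9,58/13,90]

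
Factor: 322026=2^1*3^1*191^1*281^1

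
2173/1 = 2173 = 2173.00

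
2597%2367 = 230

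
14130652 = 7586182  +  6544470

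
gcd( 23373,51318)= 9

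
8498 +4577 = 13075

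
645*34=21930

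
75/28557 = 25/9519 = 0.00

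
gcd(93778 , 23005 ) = 1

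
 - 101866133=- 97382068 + - 4484065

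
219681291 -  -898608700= 1118289991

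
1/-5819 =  - 1  +  5818/5819 = - 0.00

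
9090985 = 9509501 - 418516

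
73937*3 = 221811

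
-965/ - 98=965/98= 9.85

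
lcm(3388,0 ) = 0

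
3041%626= 537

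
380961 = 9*42329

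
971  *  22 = 21362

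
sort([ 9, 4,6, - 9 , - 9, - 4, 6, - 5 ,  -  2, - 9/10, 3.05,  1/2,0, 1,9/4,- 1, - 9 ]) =[ - 9, - 9,- 9 , - 5, - 4, - 2,  -  1, - 9/10,  0,1/2, 1,9/4, 3.05, 4, 6, 6,9]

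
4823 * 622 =2999906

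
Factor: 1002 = 2^1*3^1*167^1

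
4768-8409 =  - 3641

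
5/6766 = 5/6766= 0.00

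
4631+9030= 13661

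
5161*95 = 490295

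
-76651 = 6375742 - 6452393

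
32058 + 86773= 118831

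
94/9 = 10  +  4/9 = 10.44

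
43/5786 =43/5786 = 0.01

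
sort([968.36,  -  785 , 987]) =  [  -  785, 968.36, 987] 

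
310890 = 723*430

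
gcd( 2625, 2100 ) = 525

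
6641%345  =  86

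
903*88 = 79464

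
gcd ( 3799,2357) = 1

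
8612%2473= 1193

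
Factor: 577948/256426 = 288974/128213 = 2^1*7^1*20641^1*128213^(-1 ) 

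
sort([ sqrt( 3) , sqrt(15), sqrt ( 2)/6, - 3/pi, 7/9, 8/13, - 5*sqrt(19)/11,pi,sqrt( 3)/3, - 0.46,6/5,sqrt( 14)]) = [ - 5*sqrt( 19)/11, - 3/pi, - 0.46,sqrt(2)/6, sqrt ( 3 )/3, 8/13,7/9,6/5, sqrt(3 ),pi, sqrt(14) , sqrt(15 ) ]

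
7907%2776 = 2355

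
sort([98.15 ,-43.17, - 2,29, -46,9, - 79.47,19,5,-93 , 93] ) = [ - 93,-79.47,  -  46,  -  43.17, - 2 , 5,9, 19, 29, 93, 98.15] 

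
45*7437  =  334665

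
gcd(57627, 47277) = 9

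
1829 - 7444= - 5615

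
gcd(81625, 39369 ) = 1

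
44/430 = 22/215 = 0.10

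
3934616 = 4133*952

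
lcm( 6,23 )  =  138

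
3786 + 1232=5018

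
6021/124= 48+69/124 = 48.56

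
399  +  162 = 561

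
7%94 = 7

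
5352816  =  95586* 56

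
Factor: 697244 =2^2 * 174311^1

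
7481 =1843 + 5638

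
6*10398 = 62388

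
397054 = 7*56722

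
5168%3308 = 1860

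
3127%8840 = 3127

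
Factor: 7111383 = 3^1*43^1*55127^1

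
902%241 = 179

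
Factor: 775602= 2^1*3^3*53^1*271^1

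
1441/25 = 57+16/25 =57.64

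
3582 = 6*597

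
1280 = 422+858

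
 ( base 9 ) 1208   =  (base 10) 899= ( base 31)T0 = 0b1110000011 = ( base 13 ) 542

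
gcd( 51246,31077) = 27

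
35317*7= 247219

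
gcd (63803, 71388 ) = 1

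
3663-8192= -4529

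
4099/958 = 4099/958 = 4.28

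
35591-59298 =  - 23707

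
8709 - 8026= 683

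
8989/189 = 8989/189 = 47.56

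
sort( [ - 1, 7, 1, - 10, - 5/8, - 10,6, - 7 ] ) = [ - 10, - 10, - 7, - 1,  -  5/8, 1,6, 7]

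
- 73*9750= - 711750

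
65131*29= 1888799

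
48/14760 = 2/615 = 0.00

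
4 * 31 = 124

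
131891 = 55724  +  76167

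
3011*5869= 17671559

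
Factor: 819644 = 2^2*7^1 * 73^1*401^1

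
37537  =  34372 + 3165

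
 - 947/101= - 10 + 63/101 = - 9.38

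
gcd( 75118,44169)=1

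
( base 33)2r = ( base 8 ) 135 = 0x5d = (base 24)3L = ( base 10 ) 93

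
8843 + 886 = 9729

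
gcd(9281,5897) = 1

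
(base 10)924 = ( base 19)2AC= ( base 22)1K0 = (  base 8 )1634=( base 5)12144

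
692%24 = 20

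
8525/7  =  8525/7 = 1217.86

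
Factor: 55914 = 2^1*3^1*9319^1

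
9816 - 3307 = 6509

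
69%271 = 69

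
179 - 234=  - 55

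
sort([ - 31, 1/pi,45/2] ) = [ - 31, 1/pi,  45/2]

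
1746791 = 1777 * 983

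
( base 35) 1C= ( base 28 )1J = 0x2F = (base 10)47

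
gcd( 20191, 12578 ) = 331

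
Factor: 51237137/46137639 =3^(- 1) * 7^1*163^(-1 )*929^1*7879^1*94351^( - 1) 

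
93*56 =5208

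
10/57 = 10/57 = 0.18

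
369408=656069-286661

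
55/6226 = 5/566=0.01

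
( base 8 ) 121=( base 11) 74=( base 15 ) 56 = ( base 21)3i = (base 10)81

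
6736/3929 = 1+2807/3929 = 1.71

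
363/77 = 4  +  5/7 = 4.71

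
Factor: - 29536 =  - 2^5*13^1*71^1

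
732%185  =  177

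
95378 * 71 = 6771838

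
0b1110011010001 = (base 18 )14df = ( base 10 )7377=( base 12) 4329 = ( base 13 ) 3486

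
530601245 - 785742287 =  - 255141042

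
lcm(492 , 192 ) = 7872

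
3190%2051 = 1139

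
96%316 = 96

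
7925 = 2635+5290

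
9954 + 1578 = 11532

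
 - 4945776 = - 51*96976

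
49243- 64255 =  - 15012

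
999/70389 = 37/2607 = 0.01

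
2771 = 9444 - 6673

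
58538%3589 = 1114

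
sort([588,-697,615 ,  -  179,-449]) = [ - 697, - 449, - 179, 588, 615 ]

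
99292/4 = 24823 = 24823.00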